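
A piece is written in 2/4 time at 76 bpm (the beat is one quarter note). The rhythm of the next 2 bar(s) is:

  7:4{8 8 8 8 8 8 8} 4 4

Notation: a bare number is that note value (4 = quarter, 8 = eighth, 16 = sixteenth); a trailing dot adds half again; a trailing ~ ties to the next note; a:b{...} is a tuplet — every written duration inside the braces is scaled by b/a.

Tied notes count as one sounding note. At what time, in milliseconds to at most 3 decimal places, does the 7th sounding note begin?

1. 0.0ms @ 0 + 225.564ms (2/7)
2. 225.564ms @ 2/7 + 225.564ms (2/7)
3. 451.128ms @ 4/7 + 225.564ms (2/7)
4. 676.692ms @ 6/7 + 225.564ms (2/7)
5. 902.256ms @ 8/7 + 225.564ms (2/7)
6. 1127.82ms @ 10/7 + 225.564ms (2/7)
7. 1353.383ms @ 12/7 + 225.564ms (2/7)
8. 1578.947ms @ 2 + 789.474ms (1)
9. 2368.421ms @ 3 + 789.474ms (1)

note 7 onset = 12/7b = 1353.383ms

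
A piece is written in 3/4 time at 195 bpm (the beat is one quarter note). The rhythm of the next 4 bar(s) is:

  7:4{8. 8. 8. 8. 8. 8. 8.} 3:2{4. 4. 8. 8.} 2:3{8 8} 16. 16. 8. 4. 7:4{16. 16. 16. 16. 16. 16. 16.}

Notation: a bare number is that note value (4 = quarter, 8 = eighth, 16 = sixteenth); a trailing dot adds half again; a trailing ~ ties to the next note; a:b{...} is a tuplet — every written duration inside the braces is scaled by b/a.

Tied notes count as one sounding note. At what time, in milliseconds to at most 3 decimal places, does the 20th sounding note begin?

note 20 onset = 153/14b = 3362.637ms

1. 0.0ms @ 0 + 131.868ms (3/7)
2. 131.868ms @ 3/7 + 131.868ms (3/7)
3. 263.736ms @ 6/7 + 131.868ms (3/7)
4. 395.604ms @ 9/7 + 131.868ms (3/7)
5. 527.473ms @ 12/7 + 131.868ms (3/7)
6. 659.341ms @ 15/7 + 131.868ms (3/7)
7. 791.209ms @ 18/7 + 131.868ms (3/7)
8. 923.077ms @ 3 + 307.692ms (1)
9. 1230.769ms @ 4 + 307.692ms (1)
10. 1538.462ms @ 5 + 153.846ms (1/2)
11. 1692.308ms @ 11/2 + 153.846ms (1/2)
12. 1846.154ms @ 6 + 230.769ms (3/4)
13. 2076.923ms @ 27/4 + 230.769ms (3/4)
14. 2307.692ms @ 15/2 + 115.385ms (3/8)
15. 2423.077ms @ 63/8 + 115.385ms (3/8)
16. 2538.462ms @ 33/4 + 230.769ms (3/4)
17. 2769.231ms @ 9 + 461.538ms (3/2)
18. 3230.769ms @ 21/2 + 65.934ms (3/14)
19. 3296.703ms @ 75/7 + 65.934ms (3/14)
20. 3362.637ms @ 153/14 + 65.934ms (3/14)
21. 3428.571ms @ 78/7 + 65.934ms (3/14)
22. 3494.505ms @ 159/14 + 65.934ms (3/14)
23. 3560.44ms @ 81/7 + 65.934ms (3/14)
24. 3626.374ms @ 165/14 + 65.934ms (3/14)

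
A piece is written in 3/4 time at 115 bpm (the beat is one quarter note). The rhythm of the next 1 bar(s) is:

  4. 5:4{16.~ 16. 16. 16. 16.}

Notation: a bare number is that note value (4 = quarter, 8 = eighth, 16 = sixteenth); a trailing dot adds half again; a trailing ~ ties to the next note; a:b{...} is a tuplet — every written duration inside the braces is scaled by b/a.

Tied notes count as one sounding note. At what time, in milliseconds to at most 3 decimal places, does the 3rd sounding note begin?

note 3 onset = 21/10b = 1095.652ms

1. 0.0ms @ 0 + 782.609ms (3/2)
2. 782.609ms @ 3/2 + 313.043ms (3/5)
3. 1095.652ms @ 21/10 + 156.522ms (3/10)
4. 1252.174ms @ 12/5 + 156.522ms (3/10)
5. 1408.696ms @ 27/10 + 156.522ms (3/10)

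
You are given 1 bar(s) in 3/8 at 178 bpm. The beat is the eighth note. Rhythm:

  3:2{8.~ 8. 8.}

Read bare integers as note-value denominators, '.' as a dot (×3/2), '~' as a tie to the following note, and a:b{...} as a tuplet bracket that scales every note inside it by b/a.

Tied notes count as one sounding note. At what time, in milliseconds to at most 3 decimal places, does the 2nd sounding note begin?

note 2 onset = 2b = 674.157ms

1. 0.0ms @ 0 + 674.157ms (2)
2. 674.157ms @ 2 + 337.079ms (1)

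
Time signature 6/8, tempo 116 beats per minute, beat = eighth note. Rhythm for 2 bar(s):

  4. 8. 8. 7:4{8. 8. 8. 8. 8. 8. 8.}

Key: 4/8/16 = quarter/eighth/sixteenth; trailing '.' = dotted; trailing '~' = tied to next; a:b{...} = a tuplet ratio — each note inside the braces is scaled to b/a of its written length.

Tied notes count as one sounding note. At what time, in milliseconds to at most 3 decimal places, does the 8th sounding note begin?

1. 0.0ms @ 0 + 1551.724ms (3)
2. 1551.724ms @ 3 + 775.862ms (3/2)
3. 2327.586ms @ 9/2 + 775.862ms (3/2)
4. 3103.448ms @ 6 + 443.35ms (6/7)
5. 3546.798ms @ 48/7 + 443.35ms (6/7)
6. 3990.148ms @ 54/7 + 443.35ms (6/7)
7. 4433.498ms @ 60/7 + 443.35ms (6/7)
8. 4876.847ms @ 66/7 + 443.35ms (6/7)
9. 5320.197ms @ 72/7 + 443.35ms (6/7)
10. 5763.547ms @ 78/7 + 443.35ms (6/7)

note 8 onset = 66/7b = 4876.847ms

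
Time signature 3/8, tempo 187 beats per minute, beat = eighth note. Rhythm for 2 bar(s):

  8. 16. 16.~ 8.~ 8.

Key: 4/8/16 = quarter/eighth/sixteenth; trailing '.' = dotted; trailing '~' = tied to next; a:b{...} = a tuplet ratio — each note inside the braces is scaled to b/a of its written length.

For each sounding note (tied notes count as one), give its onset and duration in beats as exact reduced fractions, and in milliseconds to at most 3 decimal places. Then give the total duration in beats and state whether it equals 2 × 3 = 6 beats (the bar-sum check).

1) 0.0ms=0b +481.283ms=3/2b
2) 481.283ms=3/2b +240.642ms=3/4b
3) 721.925ms=9/4b +1203.209ms=15/4b
Σ=6b of 6 (187bpm 3/8) — PASS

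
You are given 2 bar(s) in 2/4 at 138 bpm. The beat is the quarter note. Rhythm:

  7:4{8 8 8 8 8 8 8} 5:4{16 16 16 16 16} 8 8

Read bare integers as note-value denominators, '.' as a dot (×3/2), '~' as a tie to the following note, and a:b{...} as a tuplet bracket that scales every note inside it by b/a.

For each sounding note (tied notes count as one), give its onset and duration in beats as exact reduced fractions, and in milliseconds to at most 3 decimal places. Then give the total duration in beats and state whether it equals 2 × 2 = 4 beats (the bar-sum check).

1) 0.0ms=0b +124.224ms=2/7b
2) 124.224ms=2/7b +124.224ms=2/7b
3) 248.447ms=4/7b +124.224ms=2/7b
4) 372.671ms=6/7b +124.224ms=2/7b
5) 496.894ms=8/7b +124.224ms=2/7b
6) 621.118ms=10/7b +124.224ms=2/7b
7) 745.342ms=12/7b +124.224ms=2/7b
8) 869.565ms=2b +86.957ms=1/5b
9) 956.522ms=11/5b +86.957ms=1/5b
10) 1043.478ms=12/5b +86.957ms=1/5b
11) 1130.435ms=13/5b +86.957ms=1/5b
12) 1217.391ms=14/5b +86.957ms=1/5b
13) 1304.348ms=3b +217.391ms=1/2b
14) 1521.739ms=7/2b +217.391ms=1/2b
Σ=4b of 4 (138bpm 2/4) — PASS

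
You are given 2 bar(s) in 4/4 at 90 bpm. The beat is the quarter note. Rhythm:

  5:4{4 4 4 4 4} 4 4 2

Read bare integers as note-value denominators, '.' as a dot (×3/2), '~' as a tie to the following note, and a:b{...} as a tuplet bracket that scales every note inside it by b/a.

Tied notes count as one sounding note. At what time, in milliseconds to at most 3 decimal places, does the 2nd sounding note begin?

1. 0.0ms @ 0 + 533.333ms (4/5)
2. 533.333ms @ 4/5 + 533.333ms (4/5)
3. 1066.667ms @ 8/5 + 533.333ms (4/5)
4. 1600.0ms @ 12/5 + 533.333ms (4/5)
5. 2133.333ms @ 16/5 + 533.333ms (4/5)
6. 2666.667ms @ 4 + 666.667ms (1)
7. 3333.333ms @ 5 + 666.667ms (1)
8. 4000.0ms @ 6 + 1333.333ms (2)

note 2 onset = 4/5b = 533.333ms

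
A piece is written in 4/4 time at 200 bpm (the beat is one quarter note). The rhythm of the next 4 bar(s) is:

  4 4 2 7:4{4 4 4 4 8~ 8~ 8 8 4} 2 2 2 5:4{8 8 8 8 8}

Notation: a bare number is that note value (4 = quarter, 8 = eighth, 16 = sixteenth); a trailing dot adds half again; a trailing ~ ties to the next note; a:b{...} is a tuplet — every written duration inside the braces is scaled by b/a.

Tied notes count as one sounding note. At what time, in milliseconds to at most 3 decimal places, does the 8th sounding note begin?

note 8 onset = 44/7b = 1885.714ms

1. 0.0ms @ 0 + 300.0ms (1)
2. 300.0ms @ 1 + 300.0ms (1)
3. 600.0ms @ 2 + 600.0ms (2)
4. 1200.0ms @ 4 + 171.429ms (4/7)
5. 1371.429ms @ 32/7 + 171.429ms (4/7)
6. 1542.857ms @ 36/7 + 171.429ms (4/7)
7. 1714.286ms @ 40/7 + 171.429ms (4/7)
8. 1885.714ms @ 44/7 + 257.143ms (6/7)
9. 2142.857ms @ 50/7 + 85.714ms (2/7)
10. 2228.571ms @ 52/7 + 171.429ms (4/7)
11. 2400.0ms @ 8 + 600.0ms (2)
12. 3000.0ms @ 10 + 600.0ms (2)
13. 3600.0ms @ 12 + 600.0ms (2)
14. 4200.0ms @ 14 + 120.0ms (2/5)
15. 4320.0ms @ 72/5 + 120.0ms (2/5)
16. 4440.0ms @ 74/5 + 120.0ms (2/5)
17. 4560.0ms @ 76/5 + 120.0ms (2/5)
18. 4680.0ms @ 78/5 + 120.0ms (2/5)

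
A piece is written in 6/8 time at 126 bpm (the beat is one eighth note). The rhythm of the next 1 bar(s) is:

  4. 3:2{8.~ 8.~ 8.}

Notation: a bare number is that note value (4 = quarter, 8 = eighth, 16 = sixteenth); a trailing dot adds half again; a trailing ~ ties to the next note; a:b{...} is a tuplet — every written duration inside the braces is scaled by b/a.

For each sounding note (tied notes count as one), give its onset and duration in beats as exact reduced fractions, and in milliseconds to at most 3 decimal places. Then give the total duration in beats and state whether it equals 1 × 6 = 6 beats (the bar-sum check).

1) 0.0ms=0b +1428.571ms=3b
2) 1428.571ms=3b +1428.571ms=3b
Σ=6b of 6 (126bpm 6/8) — PASS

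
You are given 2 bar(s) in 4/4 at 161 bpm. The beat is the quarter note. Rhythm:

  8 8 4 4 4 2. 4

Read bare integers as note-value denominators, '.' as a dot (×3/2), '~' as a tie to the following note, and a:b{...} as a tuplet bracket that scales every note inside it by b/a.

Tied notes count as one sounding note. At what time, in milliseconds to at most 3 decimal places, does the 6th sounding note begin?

note 6 onset = 4b = 1490.683ms

1. 0.0ms @ 0 + 186.335ms (1/2)
2. 186.335ms @ 1/2 + 186.335ms (1/2)
3. 372.671ms @ 1 + 372.671ms (1)
4. 745.342ms @ 2 + 372.671ms (1)
5. 1118.012ms @ 3 + 372.671ms (1)
6. 1490.683ms @ 4 + 1118.012ms (3)
7. 2608.696ms @ 7 + 372.671ms (1)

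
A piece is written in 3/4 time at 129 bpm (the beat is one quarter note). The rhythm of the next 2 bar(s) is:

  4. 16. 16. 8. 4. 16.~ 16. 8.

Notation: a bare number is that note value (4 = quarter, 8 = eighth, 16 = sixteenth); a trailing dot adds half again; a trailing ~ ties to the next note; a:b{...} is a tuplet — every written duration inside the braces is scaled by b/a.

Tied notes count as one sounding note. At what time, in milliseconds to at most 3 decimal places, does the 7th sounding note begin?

1. 0.0ms @ 0 + 697.674ms (3/2)
2. 697.674ms @ 3/2 + 174.419ms (3/8)
3. 872.093ms @ 15/8 + 174.419ms (3/8)
4. 1046.512ms @ 9/4 + 348.837ms (3/4)
5. 1395.349ms @ 3 + 697.674ms (3/2)
6. 2093.023ms @ 9/2 + 348.837ms (3/4)
7. 2441.86ms @ 21/4 + 348.837ms (3/4)

note 7 onset = 21/4b = 2441.86ms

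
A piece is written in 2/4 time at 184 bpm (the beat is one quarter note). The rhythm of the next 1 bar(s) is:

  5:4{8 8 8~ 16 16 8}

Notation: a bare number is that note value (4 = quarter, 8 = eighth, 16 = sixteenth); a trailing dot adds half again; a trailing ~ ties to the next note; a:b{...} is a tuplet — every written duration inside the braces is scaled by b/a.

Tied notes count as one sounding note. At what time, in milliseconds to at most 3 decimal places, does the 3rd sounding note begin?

1. 0.0ms @ 0 + 130.435ms (2/5)
2. 130.435ms @ 2/5 + 130.435ms (2/5)
3. 260.87ms @ 4/5 + 195.652ms (3/5)
4. 456.522ms @ 7/5 + 65.217ms (1/5)
5. 521.739ms @ 8/5 + 130.435ms (2/5)

note 3 onset = 4/5b = 260.87ms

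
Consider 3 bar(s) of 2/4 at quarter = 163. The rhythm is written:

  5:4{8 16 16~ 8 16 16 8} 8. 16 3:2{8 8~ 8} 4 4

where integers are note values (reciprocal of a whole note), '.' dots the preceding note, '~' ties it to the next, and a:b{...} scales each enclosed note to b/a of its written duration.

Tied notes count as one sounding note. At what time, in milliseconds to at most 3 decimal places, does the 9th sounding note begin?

note 9 onset = 3b = 1104.294ms

1. 0.0ms @ 0 + 147.239ms (2/5)
2. 147.239ms @ 2/5 + 73.62ms (1/5)
3. 220.859ms @ 3/5 + 220.859ms (3/5)
4. 441.718ms @ 6/5 + 73.62ms (1/5)
5. 515.337ms @ 7/5 + 73.62ms (1/5)
6. 588.957ms @ 8/5 + 147.239ms (2/5)
7. 736.196ms @ 2 + 276.074ms (3/4)
8. 1012.27ms @ 11/4 + 92.025ms (1/4)
9. 1104.294ms @ 3 + 122.699ms (1/3)
10. 1226.994ms @ 10/3 + 245.399ms (2/3)
11. 1472.393ms @ 4 + 368.098ms (1)
12. 1840.491ms @ 5 + 368.098ms (1)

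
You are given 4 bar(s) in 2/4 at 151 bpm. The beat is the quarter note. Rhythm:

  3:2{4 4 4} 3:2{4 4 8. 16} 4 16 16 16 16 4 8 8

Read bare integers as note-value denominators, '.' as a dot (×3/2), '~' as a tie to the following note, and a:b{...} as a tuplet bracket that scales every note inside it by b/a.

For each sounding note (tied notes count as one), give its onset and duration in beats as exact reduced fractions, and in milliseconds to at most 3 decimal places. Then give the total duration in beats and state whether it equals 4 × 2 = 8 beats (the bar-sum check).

1) 0.0ms=0b +264.901ms=2/3b
2) 264.901ms=2/3b +264.901ms=2/3b
3) 529.801ms=4/3b +264.901ms=2/3b
4) 794.702ms=2b +264.901ms=2/3b
5) 1059.603ms=8/3b +264.901ms=2/3b
6) 1324.503ms=10/3b +198.675ms=1/2b
7) 1523.179ms=23/6b +66.225ms=1/6b
8) 1589.404ms=4b +397.351ms=1b
9) 1986.755ms=5b +99.338ms=1/4b
10) 2086.093ms=21/4b +99.338ms=1/4b
11) 2185.43ms=11/2b +99.338ms=1/4b
12) 2284.768ms=23/4b +99.338ms=1/4b
13) 2384.106ms=6b +397.351ms=1b
14) 2781.457ms=7b +198.675ms=1/2b
15) 2980.132ms=15/2b +198.675ms=1/2b
Σ=8b of 8 (151bpm 2/4) — PASS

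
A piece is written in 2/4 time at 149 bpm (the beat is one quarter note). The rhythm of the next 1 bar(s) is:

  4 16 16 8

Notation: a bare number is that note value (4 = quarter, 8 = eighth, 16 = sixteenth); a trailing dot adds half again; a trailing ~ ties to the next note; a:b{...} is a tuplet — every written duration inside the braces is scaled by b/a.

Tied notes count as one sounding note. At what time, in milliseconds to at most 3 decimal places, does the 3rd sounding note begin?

1. 0.0ms @ 0 + 402.685ms (1)
2. 402.685ms @ 1 + 100.671ms (1/4)
3. 503.356ms @ 5/4 + 100.671ms (1/4)
4. 604.027ms @ 3/2 + 201.342ms (1/2)

note 3 onset = 5/4b = 503.356ms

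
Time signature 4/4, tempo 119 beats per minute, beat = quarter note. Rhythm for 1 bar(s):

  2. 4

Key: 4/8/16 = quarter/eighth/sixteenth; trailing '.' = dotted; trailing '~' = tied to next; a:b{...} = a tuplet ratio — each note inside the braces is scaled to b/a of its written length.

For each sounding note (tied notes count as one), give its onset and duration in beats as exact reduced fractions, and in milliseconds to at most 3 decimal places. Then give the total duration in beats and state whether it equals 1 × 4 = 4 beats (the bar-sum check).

1) 0.0ms=0b +1512.605ms=3b
2) 1512.605ms=3b +504.202ms=1b
Σ=4b of 4 (119bpm 4/4) — PASS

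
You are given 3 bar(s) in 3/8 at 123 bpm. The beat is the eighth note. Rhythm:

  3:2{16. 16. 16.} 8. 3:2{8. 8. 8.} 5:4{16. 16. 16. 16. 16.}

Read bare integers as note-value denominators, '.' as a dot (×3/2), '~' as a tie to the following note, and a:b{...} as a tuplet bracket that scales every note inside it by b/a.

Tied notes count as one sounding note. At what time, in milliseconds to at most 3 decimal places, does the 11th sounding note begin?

note 11 onset = 39/5b = 3804.878ms

1. 0.0ms @ 0 + 243.902ms (1/2)
2. 243.902ms @ 1/2 + 243.902ms (1/2)
3. 487.805ms @ 1 + 243.902ms (1/2)
4. 731.707ms @ 3/2 + 731.707ms (3/2)
5. 1463.415ms @ 3 + 487.805ms (1)
6. 1951.22ms @ 4 + 487.805ms (1)
7. 2439.024ms @ 5 + 487.805ms (1)
8. 2926.829ms @ 6 + 292.683ms (3/5)
9. 3219.512ms @ 33/5 + 292.683ms (3/5)
10. 3512.195ms @ 36/5 + 292.683ms (3/5)
11. 3804.878ms @ 39/5 + 292.683ms (3/5)
12. 4097.561ms @ 42/5 + 292.683ms (3/5)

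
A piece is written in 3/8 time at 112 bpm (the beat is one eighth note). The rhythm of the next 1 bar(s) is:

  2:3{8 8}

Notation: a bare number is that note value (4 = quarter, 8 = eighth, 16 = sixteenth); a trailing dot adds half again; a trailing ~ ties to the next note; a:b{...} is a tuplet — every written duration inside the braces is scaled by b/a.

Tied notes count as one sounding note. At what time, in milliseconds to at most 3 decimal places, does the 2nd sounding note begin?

1. 0.0ms @ 0 + 803.571ms (3/2)
2. 803.571ms @ 3/2 + 803.571ms (3/2)

note 2 onset = 3/2b = 803.571ms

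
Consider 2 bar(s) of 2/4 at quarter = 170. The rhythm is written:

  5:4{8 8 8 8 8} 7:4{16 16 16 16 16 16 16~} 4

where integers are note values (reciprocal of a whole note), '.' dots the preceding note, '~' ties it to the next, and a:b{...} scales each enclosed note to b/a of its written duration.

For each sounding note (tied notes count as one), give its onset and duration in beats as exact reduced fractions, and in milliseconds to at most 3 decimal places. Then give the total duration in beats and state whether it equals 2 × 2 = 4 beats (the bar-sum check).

1) 0.0ms=0b +141.176ms=2/5b
2) 141.176ms=2/5b +141.176ms=2/5b
3) 282.353ms=4/5b +141.176ms=2/5b
4) 423.529ms=6/5b +141.176ms=2/5b
5) 564.706ms=8/5b +141.176ms=2/5b
6) 705.882ms=2b +50.42ms=1/7b
7) 756.303ms=15/7b +50.42ms=1/7b
8) 806.723ms=16/7b +50.42ms=1/7b
9) 857.143ms=17/7b +50.42ms=1/7b
10) 907.563ms=18/7b +50.42ms=1/7b
11) 957.983ms=19/7b +50.42ms=1/7b
12) 1008.403ms=20/7b +403.361ms=8/7b
Σ=4b of 4 (170bpm 2/4) — PASS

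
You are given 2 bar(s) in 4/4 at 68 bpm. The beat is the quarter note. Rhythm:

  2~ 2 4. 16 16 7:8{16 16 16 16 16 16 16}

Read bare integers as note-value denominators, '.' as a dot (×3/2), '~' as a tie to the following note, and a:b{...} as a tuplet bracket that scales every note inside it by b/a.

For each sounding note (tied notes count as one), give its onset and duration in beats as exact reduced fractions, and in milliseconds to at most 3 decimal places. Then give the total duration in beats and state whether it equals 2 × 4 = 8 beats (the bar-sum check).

1) 0.0ms=0b +3529.412ms=4b
2) 3529.412ms=4b +1323.529ms=3/2b
3) 4852.941ms=11/2b +220.588ms=1/4b
4) 5073.529ms=23/4b +220.588ms=1/4b
5) 5294.118ms=6b +252.101ms=2/7b
6) 5546.218ms=44/7b +252.101ms=2/7b
7) 5798.319ms=46/7b +252.101ms=2/7b
8) 6050.42ms=48/7b +252.101ms=2/7b
9) 6302.521ms=50/7b +252.101ms=2/7b
10) 6554.622ms=52/7b +252.101ms=2/7b
11) 6806.723ms=54/7b +252.101ms=2/7b
Σ=8b of 8 (68bpm 4/4) — PASS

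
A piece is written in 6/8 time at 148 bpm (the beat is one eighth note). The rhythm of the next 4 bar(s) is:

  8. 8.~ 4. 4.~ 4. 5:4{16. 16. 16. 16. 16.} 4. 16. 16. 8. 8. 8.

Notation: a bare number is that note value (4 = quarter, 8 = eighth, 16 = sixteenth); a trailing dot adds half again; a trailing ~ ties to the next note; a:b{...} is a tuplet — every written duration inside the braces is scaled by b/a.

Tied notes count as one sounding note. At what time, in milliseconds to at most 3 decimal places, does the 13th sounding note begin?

note 13 onset = 21b = 8513.514ms

1. 0.0ms @ 0 + 608.108ms (3/2)
2. 608.108ms @ 3/2 + 1824.324ms (9/2)
3. 2432.432ms @ 6 + 2432.432ms (6)
4. 4864.865ms @ 12 + 243.243ms (3/5)
5. 5108.108ms @ 63/5 + 243.243ms (3/5)
6. 5351.351ms @ 66/5 + 243.243ms (3/5)
7. 5594.595ms @ 69/5 + 243.243ms (3/5)
8. 5837.838ms @ 72/5 + 243.243ms (3/5)
9. 6081.081ms @ 15 + 1216.216ms (3)
10. 7297.297ms @ 18 + 304.054ms (3/4)
11. 7601.351ms @ 75/4 + 304.054ms (3/4)
12. 7905.405ms @ 39/2 + 608.108ms (3/2)
13. 8513.514ms @ 21 + 608.108ms (3/2)
14. 9121.622ms @ 45/2 + 608.108ms (3/2)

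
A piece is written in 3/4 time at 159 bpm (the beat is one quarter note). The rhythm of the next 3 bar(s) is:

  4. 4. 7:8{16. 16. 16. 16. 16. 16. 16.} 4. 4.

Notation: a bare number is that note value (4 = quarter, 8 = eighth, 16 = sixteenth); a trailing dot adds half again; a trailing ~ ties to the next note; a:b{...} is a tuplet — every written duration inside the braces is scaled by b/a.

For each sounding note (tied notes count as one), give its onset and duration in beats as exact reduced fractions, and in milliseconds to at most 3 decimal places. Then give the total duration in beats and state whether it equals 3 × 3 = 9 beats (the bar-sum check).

1) 0.0ms=0b +566.038ms=3/2b
2) 566.038ms=3/2b +566.038ms=3/2b
3) 1132.075ms=3b +161.725ms=3/7b
4) 1293.801ms=24/7b +161.725ms=3/7b
5) 1455.526ms=27/7b +161.725ms=3/7b
6) 1617.251ms=30/7b +161.725ms=3/7b
7) 1778.976ms=33/7b +161.725ms=3/7b
8) 1940.701ms=36/7b +161.725ms=3/7b
9) 2102.426ms=39/7b +161.725ms=3/7b
10) 2264.151ms=6b +566.038ms=3/2b
11) 2830.189ms=15/2b +566.038ms=3/2b
Σ=9b of 9 (159bpm 3/4) — PASS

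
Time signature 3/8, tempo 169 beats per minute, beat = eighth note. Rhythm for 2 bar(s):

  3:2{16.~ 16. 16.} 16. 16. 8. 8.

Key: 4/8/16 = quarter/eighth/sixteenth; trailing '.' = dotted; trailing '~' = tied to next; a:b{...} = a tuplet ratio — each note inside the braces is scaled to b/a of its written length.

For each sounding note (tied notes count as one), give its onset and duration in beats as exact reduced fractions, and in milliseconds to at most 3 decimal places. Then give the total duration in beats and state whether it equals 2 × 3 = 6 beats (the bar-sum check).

1) 0.0ms=0b +355.03ms=1b
2) 355.03ms=1b +177.515ms=1/2b
3) 532.544ms=3/2b +266.272ms=3/4b
4) 798.817ms=9/4b +266.272ms=3/4b
5) 1065.089ms=3b +532.544ms=3/2b
6) 1597.633ms=9/2b +532.544ms=3/2b
Σ=6b of 6 (169bpm 3/8) — PASS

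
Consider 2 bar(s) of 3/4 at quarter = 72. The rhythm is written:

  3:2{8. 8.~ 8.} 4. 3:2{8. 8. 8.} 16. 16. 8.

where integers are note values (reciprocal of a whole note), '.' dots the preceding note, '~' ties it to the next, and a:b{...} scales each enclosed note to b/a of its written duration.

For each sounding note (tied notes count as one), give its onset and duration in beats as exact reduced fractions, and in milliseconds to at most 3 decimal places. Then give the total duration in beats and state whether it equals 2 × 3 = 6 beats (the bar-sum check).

1) 0.0ms=0b +416.667ms=1/2b
2) 416.667ms=1/2b +833.333ms=1b
3) 1250.0ms=3/2b +1250.0ms=3/2b
4) 2500.0ms=3b +416.667ms=1/2b
5) 2916.667ms=7/2b +416.667ms=1/2b
6) 3333.333ms=4b +416.667ms=1/2b
7) 3750.0ms=9/2b +312.5ms=3/8b
8) 4062.5ms=39/8b +312.5ms=3/8b
9) 4375.0ms=21/4b +625.0ms=3/4b
Σ=6b of 6 (72bpm 3/4) — PASS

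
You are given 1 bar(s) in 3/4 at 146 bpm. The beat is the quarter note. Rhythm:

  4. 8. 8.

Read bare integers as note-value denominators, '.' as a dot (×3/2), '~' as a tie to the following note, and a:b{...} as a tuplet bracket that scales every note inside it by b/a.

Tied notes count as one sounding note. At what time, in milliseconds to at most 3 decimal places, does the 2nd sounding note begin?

note 2 onset = 3/2b = 616.438ms

1. 0.0ms @ 0 + 616.438ms (3/2)
2. 616.438ms @ 3/2 + 308.219ms (3/4)
3. 924.658ms @ 9/4 + 308.219ms (3/4)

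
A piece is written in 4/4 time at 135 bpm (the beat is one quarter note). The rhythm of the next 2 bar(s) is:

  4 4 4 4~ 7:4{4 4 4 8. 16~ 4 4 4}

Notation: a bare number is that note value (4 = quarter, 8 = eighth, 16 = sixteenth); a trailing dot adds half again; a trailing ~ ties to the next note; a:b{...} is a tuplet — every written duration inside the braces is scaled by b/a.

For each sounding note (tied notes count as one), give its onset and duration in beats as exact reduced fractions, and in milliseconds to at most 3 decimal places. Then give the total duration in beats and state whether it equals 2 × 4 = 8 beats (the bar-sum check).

1) 0.0ms=0b +444.444ms=1b
2) 444.444ms=1b +444.444ms=1b
3) 888.889ms=2b +444.444ms=1b
4) 1333.333ms=3b +698.413ms=11/7b
5) 2031.746ms=32/7b +253.968ms=4/7b
6) 2285.714ms=36/7b +253.968ms=4/7b
7) 2539.683ms=40/7b +190.476ms=3/7b
8) 2730.159ms=43/7b +317.46ms=5/7b
9) 3047.619ms=48/7b +253.968ms=4/7b
10) 3301.587ms=52/7b +253.968ms=4/7b
Σ=8b of 8 (135bpm 4/4) — PASS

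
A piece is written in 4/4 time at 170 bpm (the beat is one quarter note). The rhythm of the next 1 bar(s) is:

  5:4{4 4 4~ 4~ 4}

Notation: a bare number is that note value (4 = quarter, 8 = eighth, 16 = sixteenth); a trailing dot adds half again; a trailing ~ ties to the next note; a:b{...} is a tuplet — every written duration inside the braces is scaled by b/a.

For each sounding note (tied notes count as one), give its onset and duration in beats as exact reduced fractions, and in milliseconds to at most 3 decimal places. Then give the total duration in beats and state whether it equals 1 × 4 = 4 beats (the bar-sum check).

1) 0.0ms=0b +282.353ms=4/5b
2) 282.353ms=4/5b +282.353ms=4/5b
3) 564.706ms=8/5b +847.059ms=12/5b
Σ=4b of 4 (170bpm 4/4) — PASS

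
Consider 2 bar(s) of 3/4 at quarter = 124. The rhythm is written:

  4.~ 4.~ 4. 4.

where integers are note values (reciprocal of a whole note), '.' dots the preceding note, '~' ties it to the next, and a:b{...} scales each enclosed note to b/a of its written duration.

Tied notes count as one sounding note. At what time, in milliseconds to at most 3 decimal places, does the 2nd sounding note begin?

1. 0.0ms @ 0 + 2177.419ms (9/2)
2. 2177.419ms @ 9/2 + 725.806ms (3/2)

note 2 onset = 9/2b = 2177.419ms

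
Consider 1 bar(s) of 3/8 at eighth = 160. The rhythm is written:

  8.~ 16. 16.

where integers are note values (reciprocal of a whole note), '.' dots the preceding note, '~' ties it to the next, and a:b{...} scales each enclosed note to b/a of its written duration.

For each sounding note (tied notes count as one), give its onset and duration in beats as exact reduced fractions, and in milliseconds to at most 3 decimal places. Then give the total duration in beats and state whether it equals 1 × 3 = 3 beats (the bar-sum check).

1) 0.0ms=0b +843.75ms=9/4b
2) 843.75ms=9/4b +281.25ms=3/4b
Σ=3b of 3 (160bpm 3/8) — PASS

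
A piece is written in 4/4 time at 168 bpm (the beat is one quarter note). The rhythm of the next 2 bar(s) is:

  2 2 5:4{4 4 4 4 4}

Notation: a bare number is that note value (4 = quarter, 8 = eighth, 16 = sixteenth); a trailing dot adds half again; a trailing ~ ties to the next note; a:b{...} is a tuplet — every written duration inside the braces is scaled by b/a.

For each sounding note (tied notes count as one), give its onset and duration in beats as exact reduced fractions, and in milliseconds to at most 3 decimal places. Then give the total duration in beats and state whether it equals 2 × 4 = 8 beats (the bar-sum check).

1) 0.0ms=0b +714.286ms=2b
2) 714.286ms=2b +714.286ms=2b
3) 1428.571ms=4b +285.714ms=4/5b
4) 1714.286ms=24/5b +285.714ms=4/5b
5) 2000.0ms=28/5b +285.714ms=4/5b
6) 2285.714ms=32/5b +285.714ms=4/5b
7) 2571.429ms=36/5b +285.714ms=4/5b
Σ=8b of 8 (168bpm 4/4) — PASS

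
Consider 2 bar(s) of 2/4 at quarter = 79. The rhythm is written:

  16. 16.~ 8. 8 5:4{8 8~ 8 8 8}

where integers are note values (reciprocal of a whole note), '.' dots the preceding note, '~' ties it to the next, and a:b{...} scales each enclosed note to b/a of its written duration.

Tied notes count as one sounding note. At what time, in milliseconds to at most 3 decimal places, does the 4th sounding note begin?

note 4 onset = 2b = 1518.987ms

1. 0.0ms @ 0 + 284.81ms (3/8)
2. 284.81ms @ 3/8 + 854.43ms (9/8)
3. 1139.241ms @ 3/2 + 379.747ms (1/2)
4. 1518.987ms @ 2 + 303.797ms (2/5)
5. 1822.785ms @ 12/5 + 607.595ms (4/5)
6. 2430.38ms @ 16/5 + 303.797ms (2/5)
7. 2734.177ms @ 18/5 + 303.797ms (2/5)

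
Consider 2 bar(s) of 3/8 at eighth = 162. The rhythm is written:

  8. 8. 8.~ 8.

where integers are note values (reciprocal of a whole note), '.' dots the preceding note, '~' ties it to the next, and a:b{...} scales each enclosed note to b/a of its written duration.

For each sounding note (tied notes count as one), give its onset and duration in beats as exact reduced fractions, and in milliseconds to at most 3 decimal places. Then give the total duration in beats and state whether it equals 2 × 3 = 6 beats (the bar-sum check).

1) 0.0ms=0b +555.556ms=3/2b
2) 555.556ms=3/2b +555.556ms=3/2b
3) 1111.111ms=3b +1111.111ms=3b
Σ=6b of 6 (162bpm 3/8) — PASS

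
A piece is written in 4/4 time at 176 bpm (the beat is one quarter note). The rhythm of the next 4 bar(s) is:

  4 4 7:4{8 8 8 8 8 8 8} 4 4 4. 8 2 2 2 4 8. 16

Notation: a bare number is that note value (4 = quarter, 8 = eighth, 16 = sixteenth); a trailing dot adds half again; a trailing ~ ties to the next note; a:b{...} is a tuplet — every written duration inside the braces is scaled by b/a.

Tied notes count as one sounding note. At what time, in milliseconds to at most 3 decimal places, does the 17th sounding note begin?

note 17 onset = 14b = 4772.727ms

1. 0.0ms @ 0 + 340.909ms (1)
2. 340.909ms @ 1 + 340.909ms (1)
3. 681.818ms @ 2 + 97.403ms (2/7)
4. 779.221ms @ 16/7 + 97.403ms (2/7)
5. 876.623ms @ 18/7 + 97.403ms (2/7)
6. 974.026ms @ 20/7 + 97.403ms (2/7)
7. 1071.429ms @ 22/7 + 97.403ms (2/7)
8. 1168.831ms @ 24/7 + 97.403ms (2/7)
9. 1266.234ms @ 26/7 + 97.403ms (2/7)
10. 1363.636ms @ 4 + 340.909ms (1)
11. 1704.545ms @ 5 + 340.909ms (1)
12. 2045.455ms @ 6 + 511.364ms (3/2)
13. 2556.818ms @ 15/2 + 170.455ms (1/2)
14. 2727.273ms @ 8 + 681.818ms (2)
15. 3409.091ms @ 10 + 681.818ms (2)
16. 4090.909ms @ 12 + 681.818ms (2)
17. 4772.727ms @ 14 + 340.909ms (1)
18. 5113.636ms @ 15 + 255.682ms (3/4)
19. 5369.318ms @ 63/4 + 85.227ms (1/4)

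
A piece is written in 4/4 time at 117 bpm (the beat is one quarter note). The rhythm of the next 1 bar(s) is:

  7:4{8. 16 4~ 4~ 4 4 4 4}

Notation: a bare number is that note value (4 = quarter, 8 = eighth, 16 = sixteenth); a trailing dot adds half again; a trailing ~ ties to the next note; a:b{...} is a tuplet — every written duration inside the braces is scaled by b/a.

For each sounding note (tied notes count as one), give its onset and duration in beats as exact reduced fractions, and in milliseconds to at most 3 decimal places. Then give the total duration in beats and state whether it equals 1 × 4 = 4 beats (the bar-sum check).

1) 0.0ms=0b +219.78ms=3/7b
2) 219.78ms=3/7b +73.26ms=1/7b
3) 293.04ms=4/7b +879.121ms=12/7b
4) 1172.161ms=16/7b +293.04ms=4/7b
5) 1465.201ms=20/7b +293.04ms=4/7b
6) 1758.242ms=24/7b +293.04ms=4/7b
Σ=4b of 4 (117bpm 4/4) — PASS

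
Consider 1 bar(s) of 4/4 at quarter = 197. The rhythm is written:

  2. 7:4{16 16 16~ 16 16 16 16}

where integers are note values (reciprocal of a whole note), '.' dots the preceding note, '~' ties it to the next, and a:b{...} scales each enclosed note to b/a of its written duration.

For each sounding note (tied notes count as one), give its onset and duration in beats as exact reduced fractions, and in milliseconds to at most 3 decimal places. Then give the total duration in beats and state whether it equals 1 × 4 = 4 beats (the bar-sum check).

1) 0.0ms=0b +913.706ms=3b
2) 913.706ms=3b +43.51ms=1/7b
3) 957.215ms=22/7b +43.51ms=1/7b
4) 1000.725ms=23/7b +87.02ms=2/7b
5) 1087.745ms=25/7b +43.51ms=1/7b
6) 1131.255ms=26/7b +43.51ms=1/7b
7) 1174.764ms=27/7b +43.51ms=1/7b
Σ=4b of 4 (197bpm 4/4) — PASS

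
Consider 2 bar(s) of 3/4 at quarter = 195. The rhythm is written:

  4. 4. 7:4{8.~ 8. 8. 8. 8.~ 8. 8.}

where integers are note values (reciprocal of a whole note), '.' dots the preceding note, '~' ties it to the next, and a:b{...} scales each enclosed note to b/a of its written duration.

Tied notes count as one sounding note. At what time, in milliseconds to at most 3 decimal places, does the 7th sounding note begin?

note 7 onset = 39/7b = 1714.286ms

1. 0.0ms @ 0 + 461.538ms (3/2)
2. 461.538ms @ 3/2 + 461.538ms (3/2)
3. 923.077ms @ 3 + 263.736ms (6/7)
4. 1186.813ms @ 27/7 + 131.868ms (3/7)
5. 1318.681ms @ 30/7 + 131.868ms (3/7)
6. 1450.549ms @ 33/7 + 263.736ms (6/7)
7. 1714.286ms @ 39/7 + 131.868ms (3/7)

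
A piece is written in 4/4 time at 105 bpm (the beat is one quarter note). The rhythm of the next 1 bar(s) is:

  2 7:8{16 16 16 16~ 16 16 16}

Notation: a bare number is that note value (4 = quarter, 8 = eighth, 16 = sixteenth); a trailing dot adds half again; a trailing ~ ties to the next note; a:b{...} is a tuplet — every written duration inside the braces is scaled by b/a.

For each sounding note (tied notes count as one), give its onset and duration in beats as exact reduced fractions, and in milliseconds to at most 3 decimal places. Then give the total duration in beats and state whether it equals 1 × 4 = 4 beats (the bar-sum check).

1) 0.0ms=0b +1142.857ms=2b
2) 1142.857ms=2b +163.265ms=2/7b
3) 1306.122ms=16/7b +163.265ms=2/7b
4) 1469.388ms=18/7b +163.265ms=2/7b
5) 1632.653ms=20/7b +326.531ms=4/7b
6) 1959.184ms=24/7b +163.265ms=2/7b
7) 2122.449ms=26/7b +163.265ms=2/7b
Σ=4b of 4 (105bpm 4/4) — PASS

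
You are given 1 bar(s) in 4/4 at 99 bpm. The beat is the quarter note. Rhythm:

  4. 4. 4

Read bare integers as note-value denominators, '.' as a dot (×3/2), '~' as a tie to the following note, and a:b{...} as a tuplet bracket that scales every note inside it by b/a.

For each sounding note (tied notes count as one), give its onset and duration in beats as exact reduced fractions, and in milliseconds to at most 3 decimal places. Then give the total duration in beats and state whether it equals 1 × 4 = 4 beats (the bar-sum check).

1) 0.0ms=0b +909.091ms=3/2b
2) 909.091ms=3/2b +909.091ms=3/2b
3) 1818.182ms=3b +606.061ms=1b
Σ=4b of 4 (99bpm 4/4) — PASS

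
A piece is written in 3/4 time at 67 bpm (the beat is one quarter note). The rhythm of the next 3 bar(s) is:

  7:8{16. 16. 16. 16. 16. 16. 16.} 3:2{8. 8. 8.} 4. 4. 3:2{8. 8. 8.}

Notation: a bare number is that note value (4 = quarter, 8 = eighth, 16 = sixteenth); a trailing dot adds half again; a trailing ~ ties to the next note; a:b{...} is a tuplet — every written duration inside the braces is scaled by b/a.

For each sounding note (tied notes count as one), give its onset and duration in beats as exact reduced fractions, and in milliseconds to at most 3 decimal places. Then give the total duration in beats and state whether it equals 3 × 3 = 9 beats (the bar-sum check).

1) 0.0ms=0b +383.795ms=3/7b
2) 383.795ms=3/7b +383.795ms=3/7b
3) 767.591ms=6/7b +383.795ms=3/7b
4) 1151.386ms=9/7b +383.795ms=3/7b
5) 1535.181ms=12/7b +383.795ms=3/7b
6) 1918.977ms=15/7b +383.795ms=3/7b
7) 2302.772ms=18/7b +383.795ms=3/7b
8) 2686.567ms=3b +447.761ms=1/2b
9) 3134.328ms=7/2b +447.761ms=1/2b
10) 3582.09ms=4b +447.761ms=1/2b
11) 4029.851ms=9/2b +1343.284ms=3/2b
12) 5373.134ms=6b +1343.284ms=3/2b
13) 6716.418ms=15/2b +447.761ms=1/2b
14) 7164.179ms=8b +447.761ms=1/2b
15) 7611.94ms=17/2b +447.761ms=1/2b
Σ=9b of 9 (67bpm 3/4) — PASS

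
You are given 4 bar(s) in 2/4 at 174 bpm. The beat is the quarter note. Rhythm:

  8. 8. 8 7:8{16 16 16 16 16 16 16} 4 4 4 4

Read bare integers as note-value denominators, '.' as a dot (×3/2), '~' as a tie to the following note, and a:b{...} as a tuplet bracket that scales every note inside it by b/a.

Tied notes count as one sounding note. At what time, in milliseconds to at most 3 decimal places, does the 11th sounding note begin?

1. 0.0ms @ 0 + 258.621ms (3/4)
2. 258.621ms @ 3/4 + 258.621ms (3/4)
3. 517.241ms @ 3/2 + 172.414ms (1/2)
4. 689.655ms @ 2 + 98.522ms (2/7)
5. 788.177ms @ 16/7 + 98.522ms (2/7)
6. 886.7ms @ 18/7 + 98.522ms (2/7)
7. 985.222ms @ 20/7 + 98.522ms (2/7)
8. 1083.744ms @ 22/7 + 98.522ms (2/7)
9. 1182.266ms @ 24/7 + 98.522ms (2/7)
10. 1280.788ms @ 26/7 + 98.522ms (2/7)
11. 1379.31ms @ 4 + 344.828ms (1)
12. 1724.138ms @ 5 + 344.828ms (1)
13. 2068.966ms @ 6 + 344.828ms (1)
14. 2413.793ms @ 7 + 344.828ms (1)

note 11 onset = 4b = 1379.31ms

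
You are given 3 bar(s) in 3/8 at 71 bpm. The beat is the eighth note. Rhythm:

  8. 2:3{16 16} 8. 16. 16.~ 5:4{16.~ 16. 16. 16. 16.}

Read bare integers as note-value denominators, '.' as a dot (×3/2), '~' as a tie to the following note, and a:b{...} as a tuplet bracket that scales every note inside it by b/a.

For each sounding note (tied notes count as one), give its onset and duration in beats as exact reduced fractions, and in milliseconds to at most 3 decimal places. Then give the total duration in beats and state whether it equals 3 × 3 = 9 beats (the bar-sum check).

1) 0.0ms=0b +1267.606ms=3/2b
2) 1267.606ms=3/2b +633.803ms=3/4b
3) 1901.408ms=9/4b +633.803ms=3/4b
4) 2535.211ms=3b +1267.606ms=3/2b
5) 3802.817ms=9/2b +633.803ms=3/4b
6) 4436.62ms=21/4b +1647.887ms=39/20b
7) 6084.507ms=36/5b +507.042ms=3/5b
8) 6591.549ms=39/5b +507.042ms=3/5b
9) 7098.592ms=42/5b +507.042ms=3/5b
Σ=9b of 9 (71bpm 3/8) — PASS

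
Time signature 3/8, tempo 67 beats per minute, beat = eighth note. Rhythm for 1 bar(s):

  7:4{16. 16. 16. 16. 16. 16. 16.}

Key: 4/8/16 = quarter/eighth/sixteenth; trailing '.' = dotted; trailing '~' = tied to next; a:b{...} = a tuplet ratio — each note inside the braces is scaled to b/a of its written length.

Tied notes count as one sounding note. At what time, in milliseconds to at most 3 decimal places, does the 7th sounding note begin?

note 7 onset = 18/7b = 2302.772ms

1. 0.0ms @ 0 + 383.795ms (3/7)
2. 383.795ms @ 3/7 + 383.795ms (3/7)
3. 767.591ms @ 6/7 + 383.795ms (3/7)
4. 1151.386ms @ 9/7 + 383.795ms (3/7)
5. 1535.181ms @ 12/7 + 383.795ms (3/7)
6. 1918.977ms @ 15/7 + 383.795ms (3/7)
7. 2302.772ms @ 18/7 + 383.795ms (3/7)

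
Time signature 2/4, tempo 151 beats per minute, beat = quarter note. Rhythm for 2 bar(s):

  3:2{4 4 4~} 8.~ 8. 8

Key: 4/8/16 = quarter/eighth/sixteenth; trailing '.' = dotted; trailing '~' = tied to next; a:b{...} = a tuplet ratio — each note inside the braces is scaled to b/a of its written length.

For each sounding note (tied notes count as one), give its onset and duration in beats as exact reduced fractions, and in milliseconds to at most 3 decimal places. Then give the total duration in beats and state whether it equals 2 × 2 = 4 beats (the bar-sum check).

1) 0.0ms=0b +264.901ms=2/3b
2) 264.901ms=2/3b +264.901ms=2/3b
3) 529.801ms=4/3b +860.927ms=13/6b
4) 1390.728ms=7/2b +198.675ms=1/2b
Σ=4b of 4 (151bpm 2/4) — PASS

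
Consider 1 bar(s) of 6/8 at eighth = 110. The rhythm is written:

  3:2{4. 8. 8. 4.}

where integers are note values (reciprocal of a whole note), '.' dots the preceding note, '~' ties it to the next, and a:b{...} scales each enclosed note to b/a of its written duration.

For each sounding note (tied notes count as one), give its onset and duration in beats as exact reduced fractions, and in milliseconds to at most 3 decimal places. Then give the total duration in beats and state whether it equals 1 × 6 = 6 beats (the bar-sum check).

1) 0.0ms=0b +1090.909ms=2b
2) 1090.909ms=2b +545.455ms=1b
3) 1636.364ms=3b +545.455ms=1b
4) 2181.818ms=4b +1090.909ms=2b
Σ=6b of 6 (110bpm 6/8) — PASS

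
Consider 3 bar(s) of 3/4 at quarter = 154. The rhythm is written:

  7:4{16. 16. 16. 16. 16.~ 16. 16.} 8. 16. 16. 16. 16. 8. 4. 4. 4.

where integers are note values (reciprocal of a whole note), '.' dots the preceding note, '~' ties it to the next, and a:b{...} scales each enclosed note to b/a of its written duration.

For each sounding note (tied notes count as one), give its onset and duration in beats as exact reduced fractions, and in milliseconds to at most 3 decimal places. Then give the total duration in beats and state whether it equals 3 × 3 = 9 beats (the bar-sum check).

1) 0.0ms=0b +83.488ms=3/14b
2) 83.488ms=3/14b +83.488ms=3/14b
3) 166.976ms=3/7b +83.488ms=3/14b
4) 250.464ms=9/14b +83.488ms=3/14b
5) 333.952ms=6/7b +166.976ms=3/7b
6) 500.928ms=9/7b +83.488ms=3/14b
7) 584.416ms=3/2b +292.208ms=3/4b
8) 876.623ms=9/4b +146.104ms=3/8b
9) 1022.727ms=21/8b +146.104ms=3/8b
10) 1168.831ms=3b +146.104ms=3/8b
11) 1314.935ms=27/8b +146.104ms=3/8b
12) 1461.039ms=15/4b +292.208ms=3/4b
13) 1753.247ms=9/2b +584.416ms=3/2b
14) 2337.662ms=6b +584.416ms=3/2b
15) 2922.078ms=15/2b +584.416ms=3/2b
Σ=9b of 9 (154bpm 3/4) — PASS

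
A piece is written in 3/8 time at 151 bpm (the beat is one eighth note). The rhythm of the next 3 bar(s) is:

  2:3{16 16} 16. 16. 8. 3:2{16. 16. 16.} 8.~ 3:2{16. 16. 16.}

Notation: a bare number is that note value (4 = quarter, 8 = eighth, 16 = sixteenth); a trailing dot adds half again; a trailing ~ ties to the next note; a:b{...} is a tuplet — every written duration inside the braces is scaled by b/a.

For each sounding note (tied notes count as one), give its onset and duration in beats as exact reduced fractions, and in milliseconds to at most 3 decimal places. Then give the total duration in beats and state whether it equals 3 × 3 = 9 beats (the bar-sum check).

1) 0.0ms=0b +298.013ms=3/4b
2) 298.013ms=3/4b +298.013ms=3/4b
3) 596.026ms=3/2b +298.013ms=3/4b
4) 894.04ms=9/4b +298.013ms=3/4b
5) 1192.053ms=3b +596.026ms=3/2b
6) 1788.079ms=9/2b +198.675ms=1/2b
7) 1986.755ms=5b +198.675ms=1/2b
8) 2185.43ms=11/2b +198.675ms=1/2b
9) 2384.106ms=6b +794.702ms=2b
10) 3178.808ms=8b +198.675ms=1/2b
11) 3377.483ms=17/2b +198.675ms=1/2b
Σ=9b of 9 (151bpm 3/8) — PASS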